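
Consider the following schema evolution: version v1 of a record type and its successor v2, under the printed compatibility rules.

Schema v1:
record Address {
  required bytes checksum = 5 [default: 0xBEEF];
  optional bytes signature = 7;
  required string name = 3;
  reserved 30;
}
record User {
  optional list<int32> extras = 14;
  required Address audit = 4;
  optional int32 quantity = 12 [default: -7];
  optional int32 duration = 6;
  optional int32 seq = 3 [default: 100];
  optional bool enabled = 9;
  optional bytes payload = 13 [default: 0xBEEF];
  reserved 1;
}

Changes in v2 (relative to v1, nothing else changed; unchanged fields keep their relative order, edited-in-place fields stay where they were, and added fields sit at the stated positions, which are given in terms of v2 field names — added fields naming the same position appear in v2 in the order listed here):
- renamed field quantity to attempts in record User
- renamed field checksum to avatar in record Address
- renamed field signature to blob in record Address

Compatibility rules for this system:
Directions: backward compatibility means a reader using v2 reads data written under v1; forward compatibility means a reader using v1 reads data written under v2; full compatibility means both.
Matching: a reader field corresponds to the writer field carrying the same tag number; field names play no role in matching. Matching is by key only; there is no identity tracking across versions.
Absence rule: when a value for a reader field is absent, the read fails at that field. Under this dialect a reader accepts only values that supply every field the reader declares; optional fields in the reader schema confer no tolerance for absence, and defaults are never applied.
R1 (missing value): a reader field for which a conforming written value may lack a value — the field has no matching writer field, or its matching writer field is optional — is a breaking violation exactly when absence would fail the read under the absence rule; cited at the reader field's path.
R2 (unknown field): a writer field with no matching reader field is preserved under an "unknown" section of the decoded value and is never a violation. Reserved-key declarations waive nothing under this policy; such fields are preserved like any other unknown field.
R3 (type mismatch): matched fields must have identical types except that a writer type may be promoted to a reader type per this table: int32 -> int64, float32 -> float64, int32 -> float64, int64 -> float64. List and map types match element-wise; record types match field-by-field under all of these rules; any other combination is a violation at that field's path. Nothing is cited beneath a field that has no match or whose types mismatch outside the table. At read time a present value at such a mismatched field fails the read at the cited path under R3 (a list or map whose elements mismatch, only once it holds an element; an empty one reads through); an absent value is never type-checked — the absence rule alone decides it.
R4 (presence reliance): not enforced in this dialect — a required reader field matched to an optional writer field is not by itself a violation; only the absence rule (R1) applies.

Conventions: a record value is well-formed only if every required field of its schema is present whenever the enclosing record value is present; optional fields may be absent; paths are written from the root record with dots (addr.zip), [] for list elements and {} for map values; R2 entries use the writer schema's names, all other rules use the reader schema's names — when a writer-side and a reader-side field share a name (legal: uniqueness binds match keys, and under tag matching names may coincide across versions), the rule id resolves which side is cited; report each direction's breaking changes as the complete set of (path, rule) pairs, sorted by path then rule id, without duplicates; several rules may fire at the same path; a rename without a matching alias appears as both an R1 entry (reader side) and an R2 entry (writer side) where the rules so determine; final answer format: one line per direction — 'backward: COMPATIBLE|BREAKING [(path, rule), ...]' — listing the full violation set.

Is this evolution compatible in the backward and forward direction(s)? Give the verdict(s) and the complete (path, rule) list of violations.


the writer's type comes first in each User pair
backward for User (reader v2, writer v1):
  extras: list<int32> -> list<int32>, writer optional; from extras
  audit: Address -> Address, writer required; from audit
  attempts: int32 -> int32, writer optional; from quantity
  duration: int32 -> int32, writer optional; from duration
  seq: int32 -> int32, writer optional; from seq
  enabled: bool -> bool, writer optional; from enabled
  payload: bytes -> bytes, writer optional; from payload
  audit.avatar: bytes -> bytes, writer required; from audit.checksum
  audit.blob: bytes -> bytes, writer optional; from audit.signature
  audit.name: string -> string, writer required; from audit.name
  violation R1 at attempts
  violation R1 at audit.blob
  violation R1 at duration
  violation R1 at enabled
  violation R1 at extras
  violation R1 at payload
  violation R1 at seq
  => 7 violation(s): backward is BREAKING for User
forward for User (reader v1, writer v2):
  extras: list<int32> -> list<int32>, writer optional; from extras
  audit: Address -> Address, writer required; from audit
  quantity: int32 -> int32, writer optional; from attempts
  duration: int32 -> int32, writer optional; from duration
  seq: int32 -> int32, writer optional; from seq
  enabled: bool -> bool, writer optional; from enabled
  payload: bytes -> bytes, writer optional; from payload
  audit.checksum: bytes -> bytes, writer required; from audit.avatar
  audit.signature: bytes -> bytes, writer optional; from audit.blob
  audit.name: string -> string, writer required; from audit.name
  violation R1 at audit.signature
  violation R1 at duration
  violation R1 at enabled
  violation R1 at extras
  violation R1 at payload
  violation R1 at quantity
  violation R1 at seq
  => 7 violation(s): forward is BREAKING for User

backward: BREAKING [(attempts, R1), (audit.blob, R1), (duration, R1), (enabled, R1), (extras, R1), (payload, R1), (seq, R1)]; forward: BREAKING [(audit.signature, R1), (duration, R1), (enabled, R1), (extras, R1), (payload, R1), (quantity, R1), (seq, R1)]


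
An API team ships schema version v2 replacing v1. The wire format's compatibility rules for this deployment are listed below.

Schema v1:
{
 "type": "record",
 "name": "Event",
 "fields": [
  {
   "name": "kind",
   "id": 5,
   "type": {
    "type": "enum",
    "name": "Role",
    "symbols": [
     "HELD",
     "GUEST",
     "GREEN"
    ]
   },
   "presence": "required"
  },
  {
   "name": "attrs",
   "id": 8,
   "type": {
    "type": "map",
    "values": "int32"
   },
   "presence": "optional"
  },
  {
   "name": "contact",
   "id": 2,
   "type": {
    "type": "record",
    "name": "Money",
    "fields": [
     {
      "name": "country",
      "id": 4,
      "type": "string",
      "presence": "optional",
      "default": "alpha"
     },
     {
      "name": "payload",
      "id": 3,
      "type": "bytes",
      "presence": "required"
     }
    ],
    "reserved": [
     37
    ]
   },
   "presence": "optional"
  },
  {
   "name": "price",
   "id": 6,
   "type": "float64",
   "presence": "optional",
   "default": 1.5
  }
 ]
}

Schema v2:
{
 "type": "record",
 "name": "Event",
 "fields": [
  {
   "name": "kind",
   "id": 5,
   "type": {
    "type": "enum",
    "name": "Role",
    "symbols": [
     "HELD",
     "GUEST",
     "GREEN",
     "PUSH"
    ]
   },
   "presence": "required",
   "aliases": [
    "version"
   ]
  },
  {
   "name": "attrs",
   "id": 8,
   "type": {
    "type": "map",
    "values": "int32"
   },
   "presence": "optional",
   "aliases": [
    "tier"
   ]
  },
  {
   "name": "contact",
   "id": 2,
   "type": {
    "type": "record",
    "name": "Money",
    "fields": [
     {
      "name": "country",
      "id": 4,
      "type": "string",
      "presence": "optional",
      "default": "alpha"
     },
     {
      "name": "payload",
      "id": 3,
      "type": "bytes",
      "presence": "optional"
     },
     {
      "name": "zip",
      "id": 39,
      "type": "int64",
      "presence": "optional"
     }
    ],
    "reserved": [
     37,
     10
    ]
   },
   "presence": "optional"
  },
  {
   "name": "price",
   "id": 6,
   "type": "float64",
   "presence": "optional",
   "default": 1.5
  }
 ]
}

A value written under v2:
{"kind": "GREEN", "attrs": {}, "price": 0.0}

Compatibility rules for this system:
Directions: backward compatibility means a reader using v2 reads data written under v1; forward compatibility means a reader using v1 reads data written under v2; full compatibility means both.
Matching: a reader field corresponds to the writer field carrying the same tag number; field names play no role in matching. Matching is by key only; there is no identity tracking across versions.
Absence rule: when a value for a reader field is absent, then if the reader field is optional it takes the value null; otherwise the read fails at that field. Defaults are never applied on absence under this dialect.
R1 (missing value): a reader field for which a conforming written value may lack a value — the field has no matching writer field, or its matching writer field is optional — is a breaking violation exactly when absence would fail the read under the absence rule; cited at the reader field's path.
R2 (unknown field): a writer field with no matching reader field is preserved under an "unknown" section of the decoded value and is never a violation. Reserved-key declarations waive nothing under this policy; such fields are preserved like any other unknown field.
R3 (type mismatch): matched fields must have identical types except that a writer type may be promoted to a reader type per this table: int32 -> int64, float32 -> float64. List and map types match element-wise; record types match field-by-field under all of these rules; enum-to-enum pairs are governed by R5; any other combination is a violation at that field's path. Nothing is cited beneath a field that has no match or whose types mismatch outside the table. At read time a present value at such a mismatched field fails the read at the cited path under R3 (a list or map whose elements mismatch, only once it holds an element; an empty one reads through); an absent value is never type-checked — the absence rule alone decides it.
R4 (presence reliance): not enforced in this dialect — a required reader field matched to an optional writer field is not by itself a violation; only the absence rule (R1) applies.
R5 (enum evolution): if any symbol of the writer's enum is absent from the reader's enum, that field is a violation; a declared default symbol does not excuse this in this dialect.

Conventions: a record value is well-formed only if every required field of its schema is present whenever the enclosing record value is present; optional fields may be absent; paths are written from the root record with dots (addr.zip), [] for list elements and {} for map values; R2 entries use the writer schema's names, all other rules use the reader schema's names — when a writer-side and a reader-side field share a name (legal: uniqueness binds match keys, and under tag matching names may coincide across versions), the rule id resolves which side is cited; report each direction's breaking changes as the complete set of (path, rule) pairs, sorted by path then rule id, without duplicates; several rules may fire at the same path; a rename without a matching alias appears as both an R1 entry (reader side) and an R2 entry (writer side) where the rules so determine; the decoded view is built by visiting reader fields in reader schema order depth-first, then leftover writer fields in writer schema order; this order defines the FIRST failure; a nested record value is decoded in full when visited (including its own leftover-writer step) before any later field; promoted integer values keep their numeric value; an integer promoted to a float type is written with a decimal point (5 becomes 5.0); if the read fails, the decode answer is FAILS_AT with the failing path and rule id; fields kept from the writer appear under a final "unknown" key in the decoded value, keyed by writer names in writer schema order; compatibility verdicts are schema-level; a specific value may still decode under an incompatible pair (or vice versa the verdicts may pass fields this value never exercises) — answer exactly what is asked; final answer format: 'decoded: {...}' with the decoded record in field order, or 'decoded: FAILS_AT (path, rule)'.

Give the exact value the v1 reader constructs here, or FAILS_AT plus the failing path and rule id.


decoded: {"kind": "GREEN", "attrs": {}, "contact": null, "price": 0.0}

arrows below run writer -> reader for Event
decode walk for Event under reader schema v1:
  kind := "GREEN"
  attrs := {}
  contact := null (absent, optional -> null)
  price := 0.0
  => decoded: {"kind": "GREEN", "attrs": {}, "contact": null, "price": 0.0}
diffs on Event not affecting the asked answer:
  added field zip to record Money: optional int64, tag 39 (in v2 it sits last) -> fires no rule on Event under this dialect and leaves the result unchanged
  enum Role (field kind in record Event): symbol PUSH added -> changes Event's schema-level verdicts only — the decode of this value is the same
  field payload in record Money: required changed to optional -> changes Event's schema-level verdicts only — the decode of this value is the same


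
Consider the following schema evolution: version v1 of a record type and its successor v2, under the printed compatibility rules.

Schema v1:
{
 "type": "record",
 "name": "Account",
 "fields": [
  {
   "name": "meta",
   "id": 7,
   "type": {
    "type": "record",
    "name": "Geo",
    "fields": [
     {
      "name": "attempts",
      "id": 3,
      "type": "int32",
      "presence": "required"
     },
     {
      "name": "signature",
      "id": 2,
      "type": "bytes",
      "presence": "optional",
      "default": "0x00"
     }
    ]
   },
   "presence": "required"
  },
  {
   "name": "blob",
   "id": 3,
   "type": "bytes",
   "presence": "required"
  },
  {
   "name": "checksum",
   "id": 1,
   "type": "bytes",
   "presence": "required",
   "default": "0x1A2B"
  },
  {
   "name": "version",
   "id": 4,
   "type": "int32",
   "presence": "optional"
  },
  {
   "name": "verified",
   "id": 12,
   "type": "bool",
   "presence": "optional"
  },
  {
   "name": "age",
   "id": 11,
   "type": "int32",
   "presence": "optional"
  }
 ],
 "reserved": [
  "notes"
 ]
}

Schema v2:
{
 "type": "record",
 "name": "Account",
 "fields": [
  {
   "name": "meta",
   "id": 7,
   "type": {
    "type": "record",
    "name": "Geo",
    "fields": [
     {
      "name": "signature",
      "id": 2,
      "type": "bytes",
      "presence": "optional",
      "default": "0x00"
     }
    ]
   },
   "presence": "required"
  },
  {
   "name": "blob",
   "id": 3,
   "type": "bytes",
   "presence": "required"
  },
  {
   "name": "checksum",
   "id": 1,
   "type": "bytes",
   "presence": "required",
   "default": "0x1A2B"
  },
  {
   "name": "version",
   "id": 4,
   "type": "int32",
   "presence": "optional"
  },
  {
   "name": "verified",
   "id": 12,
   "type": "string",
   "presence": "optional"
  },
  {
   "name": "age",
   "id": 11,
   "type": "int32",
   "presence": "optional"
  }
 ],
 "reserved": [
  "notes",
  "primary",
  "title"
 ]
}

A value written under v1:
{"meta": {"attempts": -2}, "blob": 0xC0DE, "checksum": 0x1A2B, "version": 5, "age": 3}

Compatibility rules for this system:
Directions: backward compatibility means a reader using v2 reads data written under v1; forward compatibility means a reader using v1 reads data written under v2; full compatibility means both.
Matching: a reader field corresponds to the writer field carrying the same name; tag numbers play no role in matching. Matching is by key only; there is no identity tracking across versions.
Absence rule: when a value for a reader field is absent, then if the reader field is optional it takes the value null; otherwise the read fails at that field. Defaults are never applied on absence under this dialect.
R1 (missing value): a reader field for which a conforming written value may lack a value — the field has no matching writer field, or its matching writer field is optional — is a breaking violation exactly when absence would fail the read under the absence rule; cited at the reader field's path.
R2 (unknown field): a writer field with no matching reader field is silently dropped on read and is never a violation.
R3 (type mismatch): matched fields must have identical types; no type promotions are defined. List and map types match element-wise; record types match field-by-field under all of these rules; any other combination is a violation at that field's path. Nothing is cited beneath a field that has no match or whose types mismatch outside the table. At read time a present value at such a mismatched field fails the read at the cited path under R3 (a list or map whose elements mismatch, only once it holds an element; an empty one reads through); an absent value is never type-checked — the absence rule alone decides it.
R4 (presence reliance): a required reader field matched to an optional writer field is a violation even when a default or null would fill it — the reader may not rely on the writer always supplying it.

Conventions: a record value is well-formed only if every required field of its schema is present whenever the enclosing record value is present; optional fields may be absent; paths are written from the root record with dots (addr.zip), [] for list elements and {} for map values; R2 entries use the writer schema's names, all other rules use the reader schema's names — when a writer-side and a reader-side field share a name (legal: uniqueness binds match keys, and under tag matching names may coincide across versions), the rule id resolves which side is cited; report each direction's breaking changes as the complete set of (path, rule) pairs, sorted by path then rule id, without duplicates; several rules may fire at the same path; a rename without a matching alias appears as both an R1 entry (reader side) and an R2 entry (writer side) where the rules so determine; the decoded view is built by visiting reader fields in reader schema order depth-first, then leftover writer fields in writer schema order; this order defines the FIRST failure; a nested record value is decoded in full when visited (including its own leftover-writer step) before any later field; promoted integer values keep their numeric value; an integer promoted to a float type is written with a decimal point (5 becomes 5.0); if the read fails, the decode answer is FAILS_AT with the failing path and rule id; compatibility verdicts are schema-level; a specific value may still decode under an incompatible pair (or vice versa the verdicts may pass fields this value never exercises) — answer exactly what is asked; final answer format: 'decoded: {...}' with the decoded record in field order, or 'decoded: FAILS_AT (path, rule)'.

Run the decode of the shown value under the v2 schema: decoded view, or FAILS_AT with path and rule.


decoded: {"meta": {"signature": null}, "blob": 0xC0DE, "checksum": 0x1A2B, "version": 5, "verified": null, "age": 3}

the writer's type comes first in each Account pair
decode walk for Account under reader schema v2:
  meta.signature := null (absent, optional -> null)
  writer meta.attempts: unknown -> dropped
  blob := 0xC0DE
  checksum := 0x1A2B
  version := 5
  verified := null (absent, optional -> null)
  age := 3
  => decoded: {"meta": {"signature": null}, "blob": 0xC0DE, "checksum": 0x1A2B, "version": 5, "verified": null, "age": 3}
the other Account changes do not affect what is asked:
  field verified in record Account: type bool changed to string -> affects the rule determinations only; this particular Account value decodes identically


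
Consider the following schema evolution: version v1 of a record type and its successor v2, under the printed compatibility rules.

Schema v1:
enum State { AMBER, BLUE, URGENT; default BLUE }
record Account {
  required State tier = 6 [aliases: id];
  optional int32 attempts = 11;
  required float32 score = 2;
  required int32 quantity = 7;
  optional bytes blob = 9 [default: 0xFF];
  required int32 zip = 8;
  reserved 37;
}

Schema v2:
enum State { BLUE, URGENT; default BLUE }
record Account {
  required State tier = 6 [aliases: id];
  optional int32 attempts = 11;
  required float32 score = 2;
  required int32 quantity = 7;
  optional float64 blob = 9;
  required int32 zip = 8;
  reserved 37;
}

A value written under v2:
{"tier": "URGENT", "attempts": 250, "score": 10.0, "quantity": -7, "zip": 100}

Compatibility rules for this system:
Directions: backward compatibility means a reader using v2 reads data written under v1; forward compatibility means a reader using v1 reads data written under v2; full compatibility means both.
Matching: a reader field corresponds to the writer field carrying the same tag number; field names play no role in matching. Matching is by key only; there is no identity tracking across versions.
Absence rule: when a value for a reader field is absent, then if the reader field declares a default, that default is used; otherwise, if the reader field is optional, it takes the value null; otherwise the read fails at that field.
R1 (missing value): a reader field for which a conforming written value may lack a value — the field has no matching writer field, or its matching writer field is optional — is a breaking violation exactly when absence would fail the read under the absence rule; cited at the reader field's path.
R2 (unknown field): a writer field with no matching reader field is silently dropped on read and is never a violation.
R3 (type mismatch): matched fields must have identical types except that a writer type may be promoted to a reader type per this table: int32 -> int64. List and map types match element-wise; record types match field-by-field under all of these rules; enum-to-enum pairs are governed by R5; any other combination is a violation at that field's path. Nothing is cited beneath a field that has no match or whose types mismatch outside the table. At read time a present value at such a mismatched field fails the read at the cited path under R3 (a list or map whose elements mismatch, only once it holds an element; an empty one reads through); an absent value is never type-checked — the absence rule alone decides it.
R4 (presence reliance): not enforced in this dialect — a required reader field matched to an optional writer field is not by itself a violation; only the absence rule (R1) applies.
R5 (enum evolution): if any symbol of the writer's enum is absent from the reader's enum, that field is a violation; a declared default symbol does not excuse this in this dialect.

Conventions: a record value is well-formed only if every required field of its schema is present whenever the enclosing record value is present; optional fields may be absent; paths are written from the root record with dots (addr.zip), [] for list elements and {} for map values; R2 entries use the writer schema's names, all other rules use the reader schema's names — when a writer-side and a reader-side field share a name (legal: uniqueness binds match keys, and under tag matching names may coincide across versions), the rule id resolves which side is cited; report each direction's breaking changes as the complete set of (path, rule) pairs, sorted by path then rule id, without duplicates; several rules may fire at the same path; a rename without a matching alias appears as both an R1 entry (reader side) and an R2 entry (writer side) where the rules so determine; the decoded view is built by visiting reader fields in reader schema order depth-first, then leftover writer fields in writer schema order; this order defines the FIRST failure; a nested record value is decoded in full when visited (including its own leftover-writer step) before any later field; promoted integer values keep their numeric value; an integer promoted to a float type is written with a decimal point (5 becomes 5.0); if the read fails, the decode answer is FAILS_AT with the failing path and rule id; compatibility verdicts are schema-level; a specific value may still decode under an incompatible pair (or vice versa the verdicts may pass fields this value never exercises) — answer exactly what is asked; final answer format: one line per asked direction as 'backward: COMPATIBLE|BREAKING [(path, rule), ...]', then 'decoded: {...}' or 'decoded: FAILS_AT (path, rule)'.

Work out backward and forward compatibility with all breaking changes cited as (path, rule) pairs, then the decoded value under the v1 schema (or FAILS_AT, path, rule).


each type pair in Account: writer, then reader
backward analysis of Account with v2 as reader and v1 as writer:
  State -> State, writer required: tier aligns to tier
  int32 -> int32, writer optional: attempts aligns to attempts
  float32 -> float32, writer required: score aligns to score
  int32 -> int32, writer required: quantity aligns to quantity
  bytes -> float64, writer optional: blob aligns to blob
  int32 -> int32, writer required: zip aligns to zip
  R3 fires at blob
  R5 fires at tier
  => backward verdict for Account: BREAKING, 2 violation(s)
forward analysis of Account with v1 as reader and v2 as writer:
  State -> State, writer required: tier aligns to tier
  int32 -> int32, writer optional: attempts aligns to attempts
  float32 -> float32, writer required: score aligns to score
  int32 -> int32, writer required: quantity aligns to quantity
  float64 -> bytes, writer optional: blob aligns to blob
  int32 -> int32, writer required: zip aligns to zip
  R3 fires at blob
  => forward verdict for Account: BREAKING, 1 violation(s)
decode (reader v1):
  tier := "URGENT"
  attempts := 250
  score := 10.0
  quantity := -7
  blob := 0xFF (absent -> default)
  zip := 100
  => decoded: {"tier": "URGENT", "attempts": 250, "score": 10.0, "quantity": -7, "blob": 0xFF, "zip": 100}

backward: BREAKING [(blob, R3), (tier, R5)]; forward: BREAKING [(blob, R3)]; decoded: {"tier": "URGENT", "attempts": 250, "score": 10.0, "quantity": -7, "blob": 0xFF, "zip": 100}


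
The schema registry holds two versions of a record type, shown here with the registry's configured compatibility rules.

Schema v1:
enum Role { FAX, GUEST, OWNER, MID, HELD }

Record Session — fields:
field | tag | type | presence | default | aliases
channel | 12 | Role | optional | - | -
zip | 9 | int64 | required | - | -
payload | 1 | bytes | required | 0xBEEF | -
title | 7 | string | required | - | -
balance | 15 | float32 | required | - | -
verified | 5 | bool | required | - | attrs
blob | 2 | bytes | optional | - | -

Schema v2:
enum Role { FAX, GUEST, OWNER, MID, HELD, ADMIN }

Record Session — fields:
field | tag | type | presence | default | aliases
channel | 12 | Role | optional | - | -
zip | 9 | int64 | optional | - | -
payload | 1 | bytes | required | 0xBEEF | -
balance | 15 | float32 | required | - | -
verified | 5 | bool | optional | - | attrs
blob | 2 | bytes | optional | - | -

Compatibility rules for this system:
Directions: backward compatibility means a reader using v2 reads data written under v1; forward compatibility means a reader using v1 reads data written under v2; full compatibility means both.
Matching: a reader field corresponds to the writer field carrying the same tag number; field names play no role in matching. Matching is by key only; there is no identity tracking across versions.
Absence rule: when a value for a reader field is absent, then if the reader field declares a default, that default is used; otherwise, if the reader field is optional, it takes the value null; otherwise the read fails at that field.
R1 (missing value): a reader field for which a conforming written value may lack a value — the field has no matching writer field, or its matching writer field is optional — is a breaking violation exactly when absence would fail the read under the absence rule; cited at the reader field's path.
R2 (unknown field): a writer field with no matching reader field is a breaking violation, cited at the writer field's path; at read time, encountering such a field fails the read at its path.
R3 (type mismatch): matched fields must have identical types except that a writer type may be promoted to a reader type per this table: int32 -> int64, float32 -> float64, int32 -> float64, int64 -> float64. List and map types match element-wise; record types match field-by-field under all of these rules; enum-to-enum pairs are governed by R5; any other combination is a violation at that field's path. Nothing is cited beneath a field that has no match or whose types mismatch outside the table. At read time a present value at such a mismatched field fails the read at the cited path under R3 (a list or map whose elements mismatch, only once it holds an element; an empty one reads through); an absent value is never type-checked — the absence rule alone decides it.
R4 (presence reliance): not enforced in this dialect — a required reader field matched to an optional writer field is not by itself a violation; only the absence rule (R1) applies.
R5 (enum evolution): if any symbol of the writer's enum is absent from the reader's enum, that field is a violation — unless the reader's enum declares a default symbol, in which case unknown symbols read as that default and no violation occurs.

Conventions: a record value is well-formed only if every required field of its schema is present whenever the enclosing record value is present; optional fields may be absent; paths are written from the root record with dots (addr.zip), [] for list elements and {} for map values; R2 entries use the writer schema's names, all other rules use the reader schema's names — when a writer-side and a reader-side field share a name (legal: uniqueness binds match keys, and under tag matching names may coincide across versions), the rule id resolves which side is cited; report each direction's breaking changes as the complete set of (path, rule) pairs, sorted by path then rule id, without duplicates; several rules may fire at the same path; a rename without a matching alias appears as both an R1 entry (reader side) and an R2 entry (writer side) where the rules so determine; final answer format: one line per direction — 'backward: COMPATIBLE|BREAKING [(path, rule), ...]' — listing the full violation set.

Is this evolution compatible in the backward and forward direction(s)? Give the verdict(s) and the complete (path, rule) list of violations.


the writer's type comes first in each Session pair
backward pass over Session, reader schema v2, writer schema v1:
  channel <- channel (Role -> Role, writer optional)
  zip <- zip (int64 -> int64, writer required)
  payload <- payload (bytes -> bytes, writer required)
  balance <- balance (float32 -> float32, writer required)
  verified <- verified (bool -> bool, writer required)
  blob <- blob (bytes -> bytes, writer optional)
  writer field title has no reader counterpart
  rule R2 violated at title
  => backward verdict for Session: BREAKING, 1 violation(s)
forward pass over Session, reader schema v1, writer schema v2:
  channel <- channel (Role -> Role, writer optional)
  zip <- zip (int64 -> int64, writer optional)
  payload <- payload (bytes -> bytes, writer required)
  title: no writer match
  balance <- balance (float32 -> float32, writer required)
  verified <- verified (bool -> bool, writer optional)
  blob <- blob (bytes -> bytes, writer optional)
  rule R5 violated at channel
  rule R1 violated at title
  rule R1 violated at verified
  rule R1 violated at zip
  => forward verdict for Session: BREAKING, 4 violation(s)

backward: BREAKING [(title, R2)]; forward: BREAKING [(channel, R5), (title, R1), (verified, R1), (zip, R1)]


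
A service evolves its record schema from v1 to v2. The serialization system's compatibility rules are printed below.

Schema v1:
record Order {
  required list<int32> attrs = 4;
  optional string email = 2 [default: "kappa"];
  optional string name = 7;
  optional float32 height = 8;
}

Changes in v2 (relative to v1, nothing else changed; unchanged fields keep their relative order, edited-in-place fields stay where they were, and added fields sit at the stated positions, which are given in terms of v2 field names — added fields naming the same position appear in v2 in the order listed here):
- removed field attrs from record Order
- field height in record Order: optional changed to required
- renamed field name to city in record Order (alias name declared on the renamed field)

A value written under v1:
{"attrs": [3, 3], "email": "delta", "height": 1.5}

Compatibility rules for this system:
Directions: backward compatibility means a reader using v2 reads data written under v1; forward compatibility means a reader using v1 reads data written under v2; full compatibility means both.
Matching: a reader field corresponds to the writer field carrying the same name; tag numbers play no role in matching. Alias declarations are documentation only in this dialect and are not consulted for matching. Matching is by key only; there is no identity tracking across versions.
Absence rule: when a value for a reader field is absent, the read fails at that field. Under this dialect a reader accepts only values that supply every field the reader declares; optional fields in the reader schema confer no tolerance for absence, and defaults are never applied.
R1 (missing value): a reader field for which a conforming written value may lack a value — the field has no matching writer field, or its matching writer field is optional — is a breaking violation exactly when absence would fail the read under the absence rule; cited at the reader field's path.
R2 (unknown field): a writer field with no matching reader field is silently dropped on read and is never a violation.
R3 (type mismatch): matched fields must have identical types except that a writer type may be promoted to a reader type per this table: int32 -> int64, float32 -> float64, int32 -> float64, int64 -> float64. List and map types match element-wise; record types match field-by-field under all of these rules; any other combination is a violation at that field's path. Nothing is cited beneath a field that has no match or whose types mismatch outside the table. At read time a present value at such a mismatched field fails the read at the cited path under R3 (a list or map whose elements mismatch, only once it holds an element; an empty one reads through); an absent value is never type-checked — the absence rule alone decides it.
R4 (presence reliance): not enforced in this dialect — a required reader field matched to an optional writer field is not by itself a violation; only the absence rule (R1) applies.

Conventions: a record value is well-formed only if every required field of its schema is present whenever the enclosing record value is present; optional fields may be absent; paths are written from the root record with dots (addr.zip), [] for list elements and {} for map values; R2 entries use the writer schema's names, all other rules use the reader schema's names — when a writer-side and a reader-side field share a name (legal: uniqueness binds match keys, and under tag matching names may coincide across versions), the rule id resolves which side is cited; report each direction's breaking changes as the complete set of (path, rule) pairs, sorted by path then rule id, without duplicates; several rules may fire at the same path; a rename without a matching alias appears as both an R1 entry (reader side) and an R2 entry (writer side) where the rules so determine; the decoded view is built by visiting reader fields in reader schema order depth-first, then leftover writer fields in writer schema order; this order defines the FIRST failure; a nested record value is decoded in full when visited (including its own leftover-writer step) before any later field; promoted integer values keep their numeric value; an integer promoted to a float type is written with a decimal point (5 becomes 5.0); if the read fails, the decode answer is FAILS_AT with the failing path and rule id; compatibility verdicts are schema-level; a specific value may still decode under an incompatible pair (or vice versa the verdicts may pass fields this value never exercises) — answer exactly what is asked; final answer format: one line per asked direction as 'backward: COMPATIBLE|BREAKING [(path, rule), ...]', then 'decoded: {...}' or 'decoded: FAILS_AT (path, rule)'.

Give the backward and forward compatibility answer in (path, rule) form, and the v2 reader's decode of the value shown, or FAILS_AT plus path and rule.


the writer's type comes first in each Order pair
checking backward for Order: reader v2 against writer v1:
  string -> string, writer optional: email aligns to email
  city: no writer match
  float32 -> float32, writer optional: height aligns to height
  writer field attrs has no reader counterpart
  writer field name has no reader counterpart
  violation R1 at city
  violation R1 at email
  violation R1 at height
  backward on Order therefore BREAKING (3)
checking forward for Order: reader v1 against writer v2:
  attrs: no writer match
  string -> string, writer optional: email aligns to email
  name: no writer match
  float32 -> float32, writer required: height aligns to height
  writer field city has no reader counterpart
  violation R1 at attrs
  violation R1 at email
  violation R1 at name
  forward on Order therefore BREAKING (3)
decoding the Order value with the v2 reader:
  email := "delta"
  read fails at city under R1 (no fill)
  => FAILS_AT (city, R1)

backward: BREAKING [(city, R1), (email, R1), (height, R1)]; forward: BREAKING [(attrs, R1), (email, R1), (name, R1)]; decoded: FAILS_AT (city, R1)


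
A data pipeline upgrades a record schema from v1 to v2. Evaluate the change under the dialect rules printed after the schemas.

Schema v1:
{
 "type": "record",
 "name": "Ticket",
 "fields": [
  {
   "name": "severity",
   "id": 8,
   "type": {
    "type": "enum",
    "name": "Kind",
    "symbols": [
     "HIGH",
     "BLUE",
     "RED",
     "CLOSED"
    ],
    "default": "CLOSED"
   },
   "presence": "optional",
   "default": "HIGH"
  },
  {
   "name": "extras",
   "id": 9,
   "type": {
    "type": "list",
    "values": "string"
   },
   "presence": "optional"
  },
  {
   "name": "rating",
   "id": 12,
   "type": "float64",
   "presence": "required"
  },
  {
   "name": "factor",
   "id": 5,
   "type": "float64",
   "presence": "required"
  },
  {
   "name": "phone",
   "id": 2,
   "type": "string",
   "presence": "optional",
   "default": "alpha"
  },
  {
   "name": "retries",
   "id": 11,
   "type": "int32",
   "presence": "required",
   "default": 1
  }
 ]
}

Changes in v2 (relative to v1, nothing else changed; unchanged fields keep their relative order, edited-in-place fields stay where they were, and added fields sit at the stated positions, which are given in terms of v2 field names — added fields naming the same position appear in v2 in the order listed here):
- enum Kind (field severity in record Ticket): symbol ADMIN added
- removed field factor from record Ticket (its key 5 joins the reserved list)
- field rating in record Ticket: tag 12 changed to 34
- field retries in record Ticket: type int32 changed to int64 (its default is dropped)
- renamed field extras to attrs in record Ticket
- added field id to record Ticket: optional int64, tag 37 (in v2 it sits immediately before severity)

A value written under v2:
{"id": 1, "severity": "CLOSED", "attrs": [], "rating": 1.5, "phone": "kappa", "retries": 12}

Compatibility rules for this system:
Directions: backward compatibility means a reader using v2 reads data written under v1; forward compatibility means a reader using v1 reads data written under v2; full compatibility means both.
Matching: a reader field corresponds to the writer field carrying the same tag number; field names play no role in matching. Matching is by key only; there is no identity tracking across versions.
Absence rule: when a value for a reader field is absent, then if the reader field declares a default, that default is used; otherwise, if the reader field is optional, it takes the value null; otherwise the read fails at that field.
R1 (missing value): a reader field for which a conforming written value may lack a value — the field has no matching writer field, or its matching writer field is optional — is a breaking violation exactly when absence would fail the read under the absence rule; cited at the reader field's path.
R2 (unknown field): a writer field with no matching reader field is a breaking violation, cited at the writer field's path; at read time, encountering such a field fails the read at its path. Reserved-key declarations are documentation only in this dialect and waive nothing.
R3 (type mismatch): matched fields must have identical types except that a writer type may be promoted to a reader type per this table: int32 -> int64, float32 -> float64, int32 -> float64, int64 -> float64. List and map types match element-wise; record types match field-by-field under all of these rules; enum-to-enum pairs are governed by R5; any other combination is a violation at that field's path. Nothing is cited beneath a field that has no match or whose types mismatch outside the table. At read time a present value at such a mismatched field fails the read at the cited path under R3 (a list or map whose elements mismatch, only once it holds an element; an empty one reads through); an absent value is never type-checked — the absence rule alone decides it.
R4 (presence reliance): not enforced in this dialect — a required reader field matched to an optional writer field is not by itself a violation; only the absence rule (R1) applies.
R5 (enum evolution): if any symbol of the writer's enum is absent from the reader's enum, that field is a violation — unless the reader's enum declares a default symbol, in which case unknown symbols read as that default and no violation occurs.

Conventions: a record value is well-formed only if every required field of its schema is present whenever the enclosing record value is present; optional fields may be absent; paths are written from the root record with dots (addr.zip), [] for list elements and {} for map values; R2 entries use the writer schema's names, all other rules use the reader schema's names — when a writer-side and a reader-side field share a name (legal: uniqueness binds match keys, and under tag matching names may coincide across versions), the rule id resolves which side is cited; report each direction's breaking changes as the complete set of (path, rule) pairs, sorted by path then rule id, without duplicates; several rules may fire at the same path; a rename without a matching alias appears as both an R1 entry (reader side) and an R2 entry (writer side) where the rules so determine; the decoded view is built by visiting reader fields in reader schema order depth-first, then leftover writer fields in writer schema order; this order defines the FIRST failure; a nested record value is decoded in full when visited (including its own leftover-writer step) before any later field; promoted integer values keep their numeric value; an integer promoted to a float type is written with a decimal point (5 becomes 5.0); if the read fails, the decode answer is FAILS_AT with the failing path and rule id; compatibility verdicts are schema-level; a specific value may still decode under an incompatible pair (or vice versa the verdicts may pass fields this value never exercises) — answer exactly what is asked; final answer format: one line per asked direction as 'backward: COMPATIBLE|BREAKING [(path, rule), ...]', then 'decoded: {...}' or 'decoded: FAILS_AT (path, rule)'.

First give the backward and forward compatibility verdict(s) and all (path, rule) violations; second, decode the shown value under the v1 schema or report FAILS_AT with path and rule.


backward: BREAKING [(factor, R2), (rating, R1), (rating, R2)]; forward: BREAKING [(factor, R1), (id, R2), (rating, R1), (rating, R2), (retries, R3)]; decoded: FAILS_AT (rating, R1)

each type pair in Ticket: writer, then reader
backward pass over Ticket, reader schema v2, writer schema v1:
  id has no writer counterpart
  severity <- severity (Kind -> Kind, writer optional)
  attrs <- extras (list<string> -> list<string>, writer optional)
  rating has no writer counterpart
  phone <- phone (string -> string, writer optional)
  retries <- retries (int32 -> int64, writer required)
  writer rating: unknown to reader
  writer factor: unknown to reader
  R2 fires at factor
  R1 fires at rating
  R2 fires at rating
  => 3 violation(s): backward is BREAKING for Ticket
forward pass over Ticket, reader schema v1, writer schema v2:
  severity <- severity (Kind -> Kind, writer optional)
  extras <- attrs (list<string> -> list<string>, writer optional)
  rating has no writer counterpart
  factor has no writer counterpart
  phone <- phone (string -> string, writer optional)
  retries <- retries (int64 -> int32, writer required)
  writer id: unknown to reader
  writer rating: unknown to reader
  R1 fires at factor
  R2 fires at id
  R1 fires at rating
  R2 fires at rating
  R3 fires at retries
  => 5 violation(s): forward is BREAKING for Ticket
decode (reader v1):
  severity := "CLOSED"
  extras := [] (from writer attrs)
  read fails at rating under R1 (no fill)
  => FAILS_AT (rating, R1)
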